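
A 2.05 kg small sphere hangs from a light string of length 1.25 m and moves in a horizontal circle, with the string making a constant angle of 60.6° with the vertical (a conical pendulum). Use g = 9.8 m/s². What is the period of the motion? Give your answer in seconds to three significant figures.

1.57 s

r = L sinθ = 1.089 m. From T sinθ = mω²r and T cosθ = mg: tanθ = ω²r/g, so ω² = g tanθ / r = g/(L cosθ).
ω = √(g/(L cosθ)) = √(9.8/(1.25 × 0.4909)) = √15.97 = 3.996 rad/s.
Period = 2π/ω = 1.572 s.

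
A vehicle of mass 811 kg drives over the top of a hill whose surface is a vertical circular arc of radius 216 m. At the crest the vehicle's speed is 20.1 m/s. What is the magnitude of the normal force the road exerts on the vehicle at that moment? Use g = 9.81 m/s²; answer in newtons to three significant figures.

6440 N

At the crest the centripetal acceleration points downward (toward the centre of the arc), so mg − N = mv²/r.
N = m(g − v²/r) = 811 × (9.81 − (20.1)²/216) = 811 × (9.81 − 1.870) = 811 × 7.940 = 6439 N.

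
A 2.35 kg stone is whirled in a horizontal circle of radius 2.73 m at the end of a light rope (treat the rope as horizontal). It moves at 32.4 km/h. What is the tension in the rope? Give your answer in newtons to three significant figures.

69.7 N

v = 32.4 km/h = 32.4/3.6 = 9.000 m/s.
The tension is the only horizontal force, so it supplies the full centripetal force: T = m v²/r = 2.35 × (9.000)²/2.73 = 2.35 × 81.00/2.73 = 69.73 N.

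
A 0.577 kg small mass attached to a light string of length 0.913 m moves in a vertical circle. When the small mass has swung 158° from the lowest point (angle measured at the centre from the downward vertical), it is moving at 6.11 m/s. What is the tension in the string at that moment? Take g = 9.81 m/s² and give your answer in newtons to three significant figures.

Take the radial direction toward the centre of the circle as positive. The component of the weight along the string toward the centre is −mg cos φ (φ measured from the bottom), so Newton's second law along the string gives T − mg cos φ = m v²/r.
cos 158° = -0.9272, so T = m(v²/r + g cos φ) = 0.577 × ((6.11)²/0.913 + 9.81 × -0.9272) = 0.577 × (40.89 + (-9.096)) = 0.577 × 31.79 = 18.35 N.

18.3 N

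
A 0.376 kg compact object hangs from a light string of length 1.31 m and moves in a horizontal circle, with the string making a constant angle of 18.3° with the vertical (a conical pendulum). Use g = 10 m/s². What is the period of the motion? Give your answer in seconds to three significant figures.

2.22 s

r = L sinθ = 0.4113 m. From T sinθ = mω²r and T cosθ = mg: tanθ = ω²r/g, so ω² = g tanθ / r = g/(L cosθ).
ω = √(g/(L cosθ)) = √(10.0/(1.31 × 0.9494)) = √8.040 = 2.836 rad/s.
Period = 2π/ω = 2.216 s.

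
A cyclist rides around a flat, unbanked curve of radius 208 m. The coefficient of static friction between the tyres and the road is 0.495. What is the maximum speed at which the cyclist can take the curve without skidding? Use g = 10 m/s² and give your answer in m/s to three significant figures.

Friction provides the centripetal force on a flat curve. At maximum speed it is at its limiting value: μ_s m g = m v²/r.
Mass cancels: v_max = √(μ_s g r) = √(0.495 × 10.0 × 208) = √1030 = 32.09 m/s.

32.1 m/s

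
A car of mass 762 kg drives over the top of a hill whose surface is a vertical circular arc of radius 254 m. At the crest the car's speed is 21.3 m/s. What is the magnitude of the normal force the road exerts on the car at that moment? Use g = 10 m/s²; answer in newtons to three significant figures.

6260 N

At the crest the centripetal acceleration points downward (toward the centre of the arc), so mg − N = mv²/r.
N = m(g − v²/r) = 762 × (10.0 − (21.3)²/254) = 762 × (10.0 − 1.786) = 762 × 8.214 = 6259 N.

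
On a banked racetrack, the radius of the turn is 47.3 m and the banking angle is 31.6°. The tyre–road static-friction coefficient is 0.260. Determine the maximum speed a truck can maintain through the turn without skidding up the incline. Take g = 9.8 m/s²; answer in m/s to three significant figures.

At the maximum speed, friction acts down the slope at its limiting value f = μN. Radially (horizontal, toward centre): N sinθ + μN cosθ = mv²/r. Vertically: N cosθ − μN sinθ = mg.
Dividing: v² = r g (sinθ + μcosθ)/(cosθ − μsinθ).
sinθ + μcosθ = 0.5240 + 0.260×0.8517 = 0.7454; cosθ − μsinθ = 0.8517 − 0.260×0.5240 = 0.7155.
v² = 47.3 × 9.8 × 0.7454/0.7155 = 482.9 m²/s², so v = 21.98 m/s.

22.0 m/s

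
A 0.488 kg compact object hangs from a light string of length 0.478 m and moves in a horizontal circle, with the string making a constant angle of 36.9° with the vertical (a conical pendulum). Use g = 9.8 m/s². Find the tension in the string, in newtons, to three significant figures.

Vertically the bob has no acceleration, so T cosθ = mg.
T = mg/cosθ = 0.488 × 9.8 / cos 36.9° = 4.782/0.7997 = 5.980 N.

5.98 N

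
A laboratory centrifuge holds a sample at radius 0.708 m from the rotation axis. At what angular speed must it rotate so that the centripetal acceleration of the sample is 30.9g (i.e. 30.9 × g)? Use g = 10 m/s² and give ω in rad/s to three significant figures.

20.9 rad/s

Centripetal acceleration a_c = ω²r. Setting ω²r = 30.9g:
ω = √(30.9g / r) = √(30.9 × 10.0 / 0.708) = √436.4 = 20.89 rad/s.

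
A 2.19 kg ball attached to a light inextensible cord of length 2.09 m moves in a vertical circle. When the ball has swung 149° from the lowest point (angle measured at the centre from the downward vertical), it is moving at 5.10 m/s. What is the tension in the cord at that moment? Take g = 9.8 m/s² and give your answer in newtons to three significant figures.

8.86 N

Take the radial direction toward the centre of the circle as positive. The component of the weight along the string toward the centre is −mg cos φ (φ measured from the bottom), so Newton's second law along the string gives T − mg cos φ = m v²/r.
cos 149° = -0.8572, so T = m(v²/r + g cos φ) = 2.19 × ((5.10)²/2.09 + 9.8 × -0.8572) = 2.19 × (12.44 + (-8.400)) = 2.19 × 4.045 = 8.858 N.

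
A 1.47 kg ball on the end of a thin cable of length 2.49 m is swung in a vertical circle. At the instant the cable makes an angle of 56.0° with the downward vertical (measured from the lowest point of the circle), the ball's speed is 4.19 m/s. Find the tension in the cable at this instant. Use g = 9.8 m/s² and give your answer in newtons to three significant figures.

18.4 N

Take the radial direction toward the centre of the circle as positive. The component of the weight along the string toward the centre is −mg cos φ (φ measured from the bottom), so Newton's second law along the string gives T − mg cos φ = m v²/r.
cos 56.0° = 0.5592, so T = m(v²/r + g cos φ) = 1.47 × ((4.19)²/2.49 + 9.8 × 0.5592) = 1.47 × (7.051 + (5.480)) = 1.47 × 12.53 = 18.42 N.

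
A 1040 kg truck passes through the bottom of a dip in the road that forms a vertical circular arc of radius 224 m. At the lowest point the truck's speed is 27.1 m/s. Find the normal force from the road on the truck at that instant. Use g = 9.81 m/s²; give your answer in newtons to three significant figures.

At the lowest point, N points up (toward the centre) and the weight mg points down (away from the centre), so the net inward force is N − mg = mv²/r.
N = m(v²/r + g) = 1040 × ((27.1)²/224 + 9.81) = 1040 × (3.279 + 9.81) = 1040 × 13.09 = 13610 N.

13600 N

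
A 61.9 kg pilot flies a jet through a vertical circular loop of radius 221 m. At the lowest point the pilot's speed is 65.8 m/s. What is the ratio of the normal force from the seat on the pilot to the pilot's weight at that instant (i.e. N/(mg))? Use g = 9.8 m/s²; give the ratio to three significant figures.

3.00

At the bottom, N − mg = mv²/r, so N = m(v²/r + g) and N/(mg) = v²/(rg) + 1 = (65.8)²/(221 × 9.8) + 1 = 1.999 + 1 = 2.999.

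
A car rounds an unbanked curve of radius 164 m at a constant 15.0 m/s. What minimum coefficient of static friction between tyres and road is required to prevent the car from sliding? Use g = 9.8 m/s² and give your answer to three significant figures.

Friction provides the centripetal force: μ_s m g = m v²/r, so μ_s = v²/(g r) = (15.00)²/(9.8 × 164) = 225.0/1607 = 0.1400.

0.140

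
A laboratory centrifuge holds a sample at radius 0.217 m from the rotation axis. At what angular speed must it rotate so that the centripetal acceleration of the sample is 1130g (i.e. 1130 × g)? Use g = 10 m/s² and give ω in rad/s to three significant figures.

228 rad/s

Centripetal acceleration a_c = ω²r. Setting ω²r = 1130g:
ω = √(1130g / r) = √(1130 × 10.0 / 0.217) = √52070 = 228.2 rad/s.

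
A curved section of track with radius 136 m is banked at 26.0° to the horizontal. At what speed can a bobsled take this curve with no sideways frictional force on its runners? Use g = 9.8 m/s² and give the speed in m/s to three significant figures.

25.5 m/s

On a frictionless banked curve, N sinθ = mv²/r and N cosθ = mg, so tanθ = v²/(rg).
v = √(r g tanθ) = √(136 × 9.8 × tan 26.0°) = √(136 × 9.8 × 0.4877) = √650.0 = 25.50 m/s.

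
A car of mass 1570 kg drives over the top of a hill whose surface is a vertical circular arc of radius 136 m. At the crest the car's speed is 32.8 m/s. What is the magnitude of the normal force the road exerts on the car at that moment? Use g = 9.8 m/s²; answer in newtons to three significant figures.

2970 N

At the crest the centripetal acceleration points downward (toward the centre of the arc), so mg − N = mv²/r.
N = m(g − v²/r) = 1570 × (9.8 − (32.8)²/136) = 1570 × (9.8 − 7.911) = 1570 × 1.889 = 2966 N.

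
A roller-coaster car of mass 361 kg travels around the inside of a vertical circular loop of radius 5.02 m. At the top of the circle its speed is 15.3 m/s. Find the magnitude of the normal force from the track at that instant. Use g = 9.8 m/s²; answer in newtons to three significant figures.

At the top, both N and the weight mg point inward (toward the centre), so N + mg = mv²/r.
N = m(v²/r − g) = 361 × ((15.3)²/5.02 − 9.8) = 361 × (46.63 − 9.8) = 361 × 36.83 = 13300 N.

13300 N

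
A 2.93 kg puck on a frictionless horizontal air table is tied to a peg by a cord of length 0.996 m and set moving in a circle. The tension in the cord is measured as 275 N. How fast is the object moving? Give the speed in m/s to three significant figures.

9.67 m/s

T = m v²/r ⇒ v = √(T r / m) = √(275 × 0.996 / 2.93) = √93.48 = 9.669 m/s.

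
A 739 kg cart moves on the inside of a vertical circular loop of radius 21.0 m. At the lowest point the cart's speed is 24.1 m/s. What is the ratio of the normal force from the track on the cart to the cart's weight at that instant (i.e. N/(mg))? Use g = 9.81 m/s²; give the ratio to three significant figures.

3.82

At the bottom, N − mg = mv²/r, so N = m(v²/r + g) and N/(mg) = v²/(rg) + 1 = (24.1)²/(21.0 × 9.81) + 1 = 2.819 + 1 = 3.819.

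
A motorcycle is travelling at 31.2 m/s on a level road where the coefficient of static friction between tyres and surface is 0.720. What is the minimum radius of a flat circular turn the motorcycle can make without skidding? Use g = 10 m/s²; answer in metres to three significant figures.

At the limit, μ_s m g = m v²/r, so r_min = v²/(μ_s g) = (31.2)²/(0.720 × 10.0) = 973.4/7.200 = 135.2 m.

135 m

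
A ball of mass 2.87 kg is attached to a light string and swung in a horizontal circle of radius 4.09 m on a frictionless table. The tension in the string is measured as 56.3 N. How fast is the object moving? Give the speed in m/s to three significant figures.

8.96 m/s

T = m v²/r ⇒ v = √(T r / m) = √(56.3 × 4.09 / 2.87) = √80.23 = 8.957 m/s.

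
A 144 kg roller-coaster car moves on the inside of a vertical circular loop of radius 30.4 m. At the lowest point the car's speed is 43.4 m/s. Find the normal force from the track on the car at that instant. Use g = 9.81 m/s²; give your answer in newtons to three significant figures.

At the lowest point, N points up (toward the centre) and the weight mg points down (away from the centre), so the net inward force is N − mg = mv²/r.
N = m(v²/r + g) = 144 × ((43.4)²/30.4 + 9.81) = 144 × (61.96 + 9.81) = 144 × 71.77 = 10330 N.

10300 N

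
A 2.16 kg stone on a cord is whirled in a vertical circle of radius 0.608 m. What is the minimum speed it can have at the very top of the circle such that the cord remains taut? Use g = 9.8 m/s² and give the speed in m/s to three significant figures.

At the highest point the centre is directly below, so both the weight and T act inward: T + mg = mv²/r.
At minimum speed T → 0, so mg = mv_min²/r ⇒ v_min = √(g r) = √(9.8 × 0.608) = 2.441 m/s.

2.44 m/s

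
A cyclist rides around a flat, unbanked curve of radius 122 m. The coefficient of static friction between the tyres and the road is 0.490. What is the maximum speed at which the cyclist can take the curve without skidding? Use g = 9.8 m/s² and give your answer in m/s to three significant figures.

Friction provides the centripetal force on a flat curve. At maximum speed it is at its limiting value: μ_s m g = m v²/r.
Mass cancels: v_max = √(μ_s g r) = √(0.490 × 9.8 × 122) = √585.8 = 24.20 m/s.

24.2 m/s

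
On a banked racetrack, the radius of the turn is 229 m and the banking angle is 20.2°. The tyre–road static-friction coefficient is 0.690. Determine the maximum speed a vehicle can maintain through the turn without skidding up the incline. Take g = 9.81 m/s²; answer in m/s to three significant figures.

At the maximum speed, friction acts down the slope at its limiting value f = μN. Radially (horizontal, toward centre): N sinθ + μN cosθ = mv²/r. Vertically: N cosθ − μN sinθ = mg.
Dividing: v² = r g (sinθ + μcosθ)/(cosθ − μsinθ).
sinθ + μcosθ = 0.3453 + 0.690×0.9385 = 0.9929; cosθ − μsinθ = 0.9385 − 0.690×0.3453 = 0.7002.
v² = 229 × 9.81 × 0.9929/0.7002 = 3185 m²/s², so v = 56.44 m/s.

56.4 m/s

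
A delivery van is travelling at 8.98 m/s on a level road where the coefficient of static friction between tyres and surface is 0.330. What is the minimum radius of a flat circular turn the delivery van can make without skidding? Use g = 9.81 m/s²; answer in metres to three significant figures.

At the limit, μ_s m g = m v²/r, so r_min = v²/(μ_s g) = (8.98)²/(0.330 × 9.81) = 80.64/3.237 = 24.91 m.

24.9 m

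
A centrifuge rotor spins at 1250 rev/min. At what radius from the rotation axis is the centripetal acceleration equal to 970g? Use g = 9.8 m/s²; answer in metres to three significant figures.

0.555 m

ω = 1250 rev/min × 2π/60 = 130.9 rad/s.
a_c = ω²r = 970g ⇒ r = 970 × 9.8 / (130.9)² = 9506/17130 = 0.5548 m.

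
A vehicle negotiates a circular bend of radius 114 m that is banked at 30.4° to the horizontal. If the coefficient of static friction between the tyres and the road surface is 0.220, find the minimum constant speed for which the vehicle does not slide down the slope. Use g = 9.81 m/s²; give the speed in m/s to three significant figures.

At the minimum speed, friction acts up the slope at its limiting value f = μN. Radially (horizontal, toward centre): N sinθ − μN cosθ = mv²/r. Vertically: N cosθ + μN sinθ = mg.
Dividing: v² = r g (sinθ − μcosθ)/(cosθ + μsinθ).
sinθ − μcosθ = 0.5060 − 0.220×0.8625 = 0.3163; cosθ + μsinθ = 0.8625 + 0.220×0.5060 = 0.9738.
v² = 114 × 9.81 × 0.3163/0.9738 = 363.2 m²/s², so v = 19.06 m/s.

19.1 m/s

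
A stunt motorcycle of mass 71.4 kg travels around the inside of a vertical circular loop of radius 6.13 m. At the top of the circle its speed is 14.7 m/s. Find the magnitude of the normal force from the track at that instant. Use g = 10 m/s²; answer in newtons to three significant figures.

At the top, both N and the weight mg point inward (toward the centre), so N + mg = mv²/r.
N = m(v²/r − g) = 71.4 × ((14.7)²/6.13 − 10.0) = 71.4 × (35.25 − 10.0) = 71.4 × 25.25 = 1803 N.

1800 N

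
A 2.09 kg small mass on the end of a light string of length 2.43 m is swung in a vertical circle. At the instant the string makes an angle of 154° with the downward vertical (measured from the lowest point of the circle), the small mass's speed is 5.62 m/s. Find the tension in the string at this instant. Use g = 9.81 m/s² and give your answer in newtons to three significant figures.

8.74 N

Take the radial direction toward the centre of the circle as positive. The component of the weight along the string toward the centre is −mg cos φ (φ measured from the bottom), so Newton's second law along the string gives T − mg cos φ = m v²/r.
cos 154° = -0.8988, so T = m(v²/r + g cos φ) = 2.09 × ((5.62)²/2.43 + 9.81 × -0.8988) = 2.09 × (13.00 + (-8.817)) = 2.09 × 4.181 = 8.737 N.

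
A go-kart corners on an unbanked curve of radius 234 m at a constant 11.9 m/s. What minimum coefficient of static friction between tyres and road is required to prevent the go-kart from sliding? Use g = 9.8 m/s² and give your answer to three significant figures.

Friction provides the centripetal force: μ_s m g = m v²/r, so μ_s = v²/(g r) = (11.90)²/(9.8 × 234) = 141.6/2293 = 0.06175.

0.0618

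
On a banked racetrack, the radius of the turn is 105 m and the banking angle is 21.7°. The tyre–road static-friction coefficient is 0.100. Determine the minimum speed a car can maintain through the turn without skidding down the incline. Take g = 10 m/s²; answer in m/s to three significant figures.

At the minimum speed, friction acts up the slope at its limiting value f = μN. Radially (horizontal, toward centre): N sinθ − μN cosθ = mv²/r. Vertically: N cosθ + μN sinθ = mg.
Dividing: v² = r g (sinθ − μcosθ)/(cosθ + μsinθ).
sinθ − μcosθ = 0.3697 − 0.100×0.9291 = 0.2768; cosθ + μsinθ = 0.9291 + 0.100×0.3697 = 0.9661.
v² = 105 × 10.0 × 0.2768/0.9661 = 300.9 m²/s², so v = 17.35 m/s.

17.3 m/s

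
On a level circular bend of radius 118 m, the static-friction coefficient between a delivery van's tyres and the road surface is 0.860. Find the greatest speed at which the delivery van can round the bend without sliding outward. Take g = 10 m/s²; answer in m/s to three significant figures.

31.9 m/s

Friction provides the centripetal force on a flat curve. At maximum speed it is at its limiting value: μ_s m g = m v²/r.
Mass cancels: v_max = √(μ_s g r) = √(0.860 × 10.0 × 118) = √1015 = 31.86 m/s.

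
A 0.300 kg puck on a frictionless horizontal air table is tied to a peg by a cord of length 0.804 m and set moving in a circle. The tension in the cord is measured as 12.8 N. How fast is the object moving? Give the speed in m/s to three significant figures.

5.86 m/s

T = m v²/r ⇒ v = √(T r / m) = √(12.8 × 0.804 / 0.300) = √34.30 = 5.857 m/s.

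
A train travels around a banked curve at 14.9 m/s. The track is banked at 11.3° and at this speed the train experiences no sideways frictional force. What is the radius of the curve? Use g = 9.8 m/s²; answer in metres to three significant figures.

Frictionless banking: tanθ = v²/(rg), so r = v²/(g tanθ).
r = (14.9)²/(9.8 × tan 11.3°) = 222.0/(9.8 × 0.1998) = 222.0/1.958 = 113.4 m.

113 m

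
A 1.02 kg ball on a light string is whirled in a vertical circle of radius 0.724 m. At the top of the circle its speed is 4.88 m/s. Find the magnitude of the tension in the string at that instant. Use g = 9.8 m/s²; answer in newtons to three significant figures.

23.6 N

At the top, both T and the weight mg point inward (toward the centre), so T + mg = mv²/r.
T = m(v²/r − g) = 1.02 × ((4.88)²/0.724 − 9.8) = 1.02 × (32.89 − 9.8) = 1.02 × 23.09 = 23.55 N.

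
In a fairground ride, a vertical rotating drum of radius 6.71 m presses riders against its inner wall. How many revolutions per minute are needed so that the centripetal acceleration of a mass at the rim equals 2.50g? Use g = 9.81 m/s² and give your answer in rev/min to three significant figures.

Require ω²r = 2.50g, so ω = √(2.50 × 9.81/6.71) = 1.912 rad/s.
In rev/min: ω × 60/(2π) = 1.912 × 60/(2π) = 18.26 rev/min.

18.3 rev/min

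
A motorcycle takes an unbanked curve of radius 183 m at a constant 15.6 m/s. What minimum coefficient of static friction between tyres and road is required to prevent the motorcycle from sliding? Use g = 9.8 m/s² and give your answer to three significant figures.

Friction provides the centripetal force: μ_s m g = m v²/r, so μ_s = v²/(g r) = (15.60)²/(9.8 × 183) = 243.4/1793 = 0.1357.

0.136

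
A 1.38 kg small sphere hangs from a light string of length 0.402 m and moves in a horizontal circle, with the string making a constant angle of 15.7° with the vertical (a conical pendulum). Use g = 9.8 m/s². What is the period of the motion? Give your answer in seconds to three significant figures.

r = L sinθ = 0.1088 m. From T sinθ = mω²r and T cosθ = mg: tanθ = ω²r/g, so ω² = g tanθ / r = g/(L cosθ).
ω = √(g/(L cosθ)) = √(9.8/(0.402 × 0.9627)) = √25.32 = 5.032 rad/s.
Period = 2π/ω = 1.249 s.

1.25 s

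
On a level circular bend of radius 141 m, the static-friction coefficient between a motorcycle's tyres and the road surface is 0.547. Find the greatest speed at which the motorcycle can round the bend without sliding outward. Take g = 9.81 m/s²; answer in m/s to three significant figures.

Friction provides the centripetal force on a flat curve. At maximum speed it is at its limiting value: μ_s m g = m v²/r.
Mass cancels: v_max = √(μ_s g r) = √(0.547 × 9.81 × 141) = √756.6 = 27.51 m/s.

27.5 m/s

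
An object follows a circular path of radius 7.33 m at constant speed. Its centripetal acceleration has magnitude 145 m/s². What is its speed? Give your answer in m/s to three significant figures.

a_c = v²/r ⇒ v = √(a_c · r) = √(145 × 7.33) = √1063 = 32.60 m/s.

32.6 m/s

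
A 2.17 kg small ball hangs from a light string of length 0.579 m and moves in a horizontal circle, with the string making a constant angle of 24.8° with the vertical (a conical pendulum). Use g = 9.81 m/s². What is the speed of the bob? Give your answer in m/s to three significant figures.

1.05 m/s

The radius of the circle is r = L sinθ = 0.579 × sin 24.8° = 0.2429 m.
Horizontally T sinθ = mv²/r and vertically T cosθ = mg, so tanθ = v²/(rg).
v = √(r g tanθ) = √(0.2429 × 9.81 × 0.4621) = √1.101 = 1.049 m/s.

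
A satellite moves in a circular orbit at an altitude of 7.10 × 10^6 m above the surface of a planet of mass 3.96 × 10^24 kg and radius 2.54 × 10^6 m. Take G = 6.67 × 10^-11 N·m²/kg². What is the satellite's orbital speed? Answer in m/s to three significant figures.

Orbital radius r = R + h = 2.54 × 10^6 + 7.10 × 10^6 = 9.640 × 10^6 m.
Gravity supplies the centripetal force: G M m / r² = m v² / r, so v = √(GM/r).
v = √(6.67 × 10^-11 × 3.96 × 10^24 / 9.640 × 10^6) = √(2.740 × 10^7) = 5234 m/s.

5230 m/s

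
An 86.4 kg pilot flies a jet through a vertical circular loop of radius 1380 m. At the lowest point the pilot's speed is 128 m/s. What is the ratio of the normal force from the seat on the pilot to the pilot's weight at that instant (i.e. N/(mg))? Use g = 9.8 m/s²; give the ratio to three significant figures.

At the bottom, N − mg = mv²/r, so N = m(v²/r + g) and N/(mg) = v²/(rg) + 1 = (128)²/(1380 × 9.8) + 1 = 1.211 + 1 = 2.211.

2.21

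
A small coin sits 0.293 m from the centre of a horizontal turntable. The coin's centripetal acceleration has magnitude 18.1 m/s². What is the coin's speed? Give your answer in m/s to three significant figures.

a_c = v²/r ⇒ v = √(a_c · r) = √(18.1 × 0.293) = √5.303 = 2.303 m/s.

2.30 m/s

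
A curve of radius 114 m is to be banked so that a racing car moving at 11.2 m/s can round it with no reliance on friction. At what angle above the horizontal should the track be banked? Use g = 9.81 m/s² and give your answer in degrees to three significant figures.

6.40°

With no friction, the horizontal component of the normal force provides the centripetal force: N sinθ = mv²/r, while N cosθ = mg vertically.
Dividing: tanθ = v²/(r g) = (11.2)²/(114 × 9.81) = 125.4/1118 = 0.1122.
θ = arctan(0.1122) = 6.400°.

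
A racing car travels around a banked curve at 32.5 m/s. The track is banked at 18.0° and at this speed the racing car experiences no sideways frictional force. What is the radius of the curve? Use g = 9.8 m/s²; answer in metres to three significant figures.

Frictionless banking: tanθ = v²/(rg), so r = v²/(g tanθ).
r = (32.5)²/(9.8 × tan 18.0°) = 1056/(9.8 × 0.3249) = 1056/3.184 = 331.7 m.

332 m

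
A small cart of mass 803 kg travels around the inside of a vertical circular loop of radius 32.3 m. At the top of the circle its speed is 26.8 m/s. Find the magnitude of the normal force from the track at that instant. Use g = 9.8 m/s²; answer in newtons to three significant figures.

At the top, both N and the weight mg point inward (toward the centre), so N + mg = mv²/r.
N = m(v²/r − g) = 803 × ((26.8)²/32.3 − 9.8) = 803 × (22.24 − 9.8) = 803 × 12.44 = 9987 N.

9990 N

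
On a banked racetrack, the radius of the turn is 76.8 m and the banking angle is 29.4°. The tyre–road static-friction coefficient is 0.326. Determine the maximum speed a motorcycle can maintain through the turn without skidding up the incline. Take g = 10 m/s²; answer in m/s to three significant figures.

At the maximum speed, friction acts down the slope at its limiting value f = μN. Radially (horizontal, toward centre): N sinθ + μN cosθ = mv²/r. Vertically: N cosθ − μN sinθ = mg.
Dividing: v² = r g (sinθ + μcosθ)/(cosθ − μsinθ).
sinθ + μcosθ = 0.4909 + 0.326×0.8712 = 0.7749; cosθ − μsinθ = 0.8712 − 0.326×0.4909 = 0.7112.
v² = 76.8 × 10.0 × 0.7749/0.7112 = 836.8 m²/s², so v = 28.93 m/s.

28.9 m/s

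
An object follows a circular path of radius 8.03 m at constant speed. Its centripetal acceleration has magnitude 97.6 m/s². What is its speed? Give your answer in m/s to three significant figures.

a_c = v²/r ⇒ v = √(a_c · r) = √(97.6 × 8.03) = √783.7 = 28.00 m/s.

28.0 m/s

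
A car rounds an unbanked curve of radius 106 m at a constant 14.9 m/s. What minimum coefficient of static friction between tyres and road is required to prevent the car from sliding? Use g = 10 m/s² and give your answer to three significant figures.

Friction provides the centripetal force: μ_s m g = m v²/r, so μ_s = v²/(g r) = (14.90)²/(10.0 × 106) = 222.0/1060 = 0.2094.

0.209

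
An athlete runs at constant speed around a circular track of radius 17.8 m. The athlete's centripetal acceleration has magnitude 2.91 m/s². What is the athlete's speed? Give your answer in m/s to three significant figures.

a_c = v²/r ⇒ v = √(a_c · r) = √(2.91 × 17.8) = √51.80 = 7.197 m/s.

7.20 m/s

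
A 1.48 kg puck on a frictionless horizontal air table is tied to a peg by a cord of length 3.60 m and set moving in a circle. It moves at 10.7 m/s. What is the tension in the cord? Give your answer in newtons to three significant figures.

The tension is the only horizontal force, so it supplies the full centripetal force: T = m v²/r = 1.48 × (10.70)²/3.60 = 1.48 × 114.5/3.60 = 47.07 N.

47.1 N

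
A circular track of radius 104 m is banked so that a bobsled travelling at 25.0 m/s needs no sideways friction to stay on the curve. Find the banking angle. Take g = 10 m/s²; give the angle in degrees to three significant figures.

31.0°

For a frictionless banked turn: horizontally N sinθ = mv²/r and vertically N cosθ = mg.
Dividing: tanθ = v²/(r g) = (25.0)²/(104 × 10.0) = 625.0/1040 = 0.6010.
θ = arctan(0.6010) = 31.00°.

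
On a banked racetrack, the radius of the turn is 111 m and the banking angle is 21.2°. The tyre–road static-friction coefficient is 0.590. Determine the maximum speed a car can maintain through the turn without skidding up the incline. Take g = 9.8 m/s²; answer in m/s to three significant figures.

At the maximum speed, friction acts down the slope at its limiting value f = μN. Radially (horizontal, toward centre): N sinθ + μN cosθ = mv²/r. Vertically: N cosθ − μN sinθ = mg.
Dividing: v² = r g (sinθ + μcosθ)/(cosθ − μsinθ).
sinθ + μcosθ = 0.3616 + 0.590×0.9323 = 0.9117; cosθ − μsinθ = 0.9323 − 0.590×0.3616 = 0.7190.
v² = 111 × 9.8 × 0.9117/0.7190 = 1379 m²/s², so v = 37.14 m/s.

37.1 m/s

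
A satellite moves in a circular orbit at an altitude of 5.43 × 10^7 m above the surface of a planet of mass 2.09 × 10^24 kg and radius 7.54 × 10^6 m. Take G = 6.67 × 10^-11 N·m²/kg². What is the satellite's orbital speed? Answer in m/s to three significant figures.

1500 m/s

Orbital radius r = R + h = 7.54 × 10^6 + 5.43 × 10^7 = 6.184 × 10^7 m.
Gravity supplies the centripetal force: G M m / r² = m v² / r, so v = √(GM/r).
v = √(6.67 × 10^-11 × 2.09 × 10^24 / 6.184 × 10^7) = √(2.254 × 10^6) = 1501 m/s.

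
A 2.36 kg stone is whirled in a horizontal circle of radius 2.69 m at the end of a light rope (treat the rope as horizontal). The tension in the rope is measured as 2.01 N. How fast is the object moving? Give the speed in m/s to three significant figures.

T = m v²/r ⇒ v = √(T r / m) = √(2.01 × 2.69 / 2.36) = √2.291 = 1.514 m/s.

1.51 m/s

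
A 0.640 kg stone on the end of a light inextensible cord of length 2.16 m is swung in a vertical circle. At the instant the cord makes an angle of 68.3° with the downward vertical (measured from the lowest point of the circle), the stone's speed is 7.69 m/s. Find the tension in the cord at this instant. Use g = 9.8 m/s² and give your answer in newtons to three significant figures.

19.8 N

Take the radial direction toward the centre of the circle as positive. The component of the weight along the string toward the centre is −mg cos φ (φ measured from the bottom), so Newton's second law along the string gives T − mg cos φ = m v²/r.
cos 68.3° = 0.3697, so T = m(v²/r + g cos φ) = 0.640 × ((7.69)²/2.16 + 9.8 × 0.3697) = 0.640 × (27.38 + (3.624)) = 0.640 × 31.00 = 19.84 N.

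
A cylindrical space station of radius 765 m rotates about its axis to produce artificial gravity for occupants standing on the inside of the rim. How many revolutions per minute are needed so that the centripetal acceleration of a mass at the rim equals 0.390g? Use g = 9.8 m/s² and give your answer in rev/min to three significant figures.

Require ω²r = 0.390g, so ω = √(0.390 × 9.8/765) = 0.07068 rad/s.
In rev/min: ω × 60/(2π) = 0.07068 × 60/(2π) = 0.6750 rev/min.

0.675 rev/min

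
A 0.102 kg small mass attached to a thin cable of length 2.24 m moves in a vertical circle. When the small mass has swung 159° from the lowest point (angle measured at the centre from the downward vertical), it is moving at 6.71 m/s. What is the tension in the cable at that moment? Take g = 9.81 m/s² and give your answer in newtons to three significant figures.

Take the radial direction toward the centre of the circle as positive. The component of the weight along the string toward the centre is −mg cos φ (φ measured from the bottom), so Newton's second law along the string gives T − mg cos φ = m v²/r.
cos 159° = -0.9336, so T = m(v²/r + g cos φ) = 0.102 × ((6.71)²/2.24 + 9.81 × -0.9336) = 0.102 × (20.10 + (-9.158)) = 0.102 × 10.94 = 1.116 N.

1.12 N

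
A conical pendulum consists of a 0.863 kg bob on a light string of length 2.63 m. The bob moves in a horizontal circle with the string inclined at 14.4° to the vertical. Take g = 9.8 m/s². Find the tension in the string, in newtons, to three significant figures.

8.73 N

Vertically the bob has no acceleration, so T cosθ = mg.
T = mg/cosθ = 0.863 × 9.8 / cos 14.4° = 8.457/0.9686 = 8.732 N.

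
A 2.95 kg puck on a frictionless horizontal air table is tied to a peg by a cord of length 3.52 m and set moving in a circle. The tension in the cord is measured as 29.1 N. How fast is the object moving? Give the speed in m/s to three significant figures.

T = m v²/r ⇒ v = √(T r / m) = √(29.1 × 3.52 / 2.95) = √34.72 = 5.893 m/s.

5.89 m/s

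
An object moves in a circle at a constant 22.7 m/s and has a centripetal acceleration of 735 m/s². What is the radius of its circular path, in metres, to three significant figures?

0.701 m

a_c = v²/r ⇒ r = v²/a_c = (22.7)²/735 = 515.3/735 = 0.7011 m.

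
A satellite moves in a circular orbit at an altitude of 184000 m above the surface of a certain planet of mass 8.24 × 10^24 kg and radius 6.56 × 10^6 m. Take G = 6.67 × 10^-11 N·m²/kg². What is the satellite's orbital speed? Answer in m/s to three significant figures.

9030 m/s

Orbital radius r = R + h = 6.56 × 10^6 + 184000 = 6.744 × 10^6 m.
Gravity supplies the centripetal force: G M m / r² = m v² / r, so v = √(GM/r).
v = √(6.67 × 10^-11 × 8.24 × 10^24 / 6.744 × 10^6) = √(8.150 × 10^7) = 9028 m/s.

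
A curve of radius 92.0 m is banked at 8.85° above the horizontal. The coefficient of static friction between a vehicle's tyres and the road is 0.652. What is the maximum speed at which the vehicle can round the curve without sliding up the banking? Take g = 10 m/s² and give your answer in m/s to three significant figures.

28.8 m/s

At the maximum speed, friction acts down the slope at its limiting value f = μN. Radially (horizontal, toward centre): N sinθ + μN cosθ = mv²/r. Vertically: N cosθ − μN sinθ = mg.
Dividing: v² = r g (sinθ + μcosθ)/(cosθ − μsinθ).
sinθ + μcosθ = 0.1538 + 0.652×0.9881 = 0.7981; cosθ − μsinθ = 0.9881 − 0.652×0.1538 = 0.8878.
v² = 92.0 × 10.0 × 0.7981/0.8878 = 827.0 m²/s², so v = 28.76 m/s.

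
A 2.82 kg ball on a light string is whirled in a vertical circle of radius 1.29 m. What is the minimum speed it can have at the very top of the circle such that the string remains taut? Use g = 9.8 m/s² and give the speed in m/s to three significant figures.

At the top, both weight mg and T point toward the centre: T + mg = mv²/r.
At minimum speed T → 0, so mg = mv_min²/r ⇒ v_min = √(g r) = √(9.8 × 1.29) = 3.556 m/s.

3.56 m/s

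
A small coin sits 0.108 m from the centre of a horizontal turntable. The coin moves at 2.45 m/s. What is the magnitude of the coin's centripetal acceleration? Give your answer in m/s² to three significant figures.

a_c = v²/r = (2.450)²/0.108 = 6.003/0.108 = 55.58 m/s².

55.6 m/s²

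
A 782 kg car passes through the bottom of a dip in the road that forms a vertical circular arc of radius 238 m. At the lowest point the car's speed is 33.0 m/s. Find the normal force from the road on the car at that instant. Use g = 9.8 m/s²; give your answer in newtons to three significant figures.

11200 N

At the lowest point, N points up (toward the centre) and the weight mg points down (away from the centre), so the net inward force is N − mg = mv²/r.
N = m(v²/r + g) = 782 × ((33.0)²/238 + 9.8) = 782 × (4.576 + 9.8) = 782 × 14.38 = 11240 N.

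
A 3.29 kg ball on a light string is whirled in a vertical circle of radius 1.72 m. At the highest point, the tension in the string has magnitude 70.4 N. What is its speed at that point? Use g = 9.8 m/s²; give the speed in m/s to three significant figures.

At the top, T + mg = mv²/r, so v = √(r(T/m + g)) = √(1.72 × (70.4/3.29 + 9.8)) = √(1.72 × 31.20) = √53.66 = 7.325 m/s.

7.33 m/s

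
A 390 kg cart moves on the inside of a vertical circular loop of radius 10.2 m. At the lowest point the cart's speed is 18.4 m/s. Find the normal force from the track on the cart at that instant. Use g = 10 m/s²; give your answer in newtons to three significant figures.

At the lowest point, N points up (toward the centre) and the weight mg points down (away from the centre), so the net inward force is N − mg = mv²/r.
N = m(v²/r + g) = 390 × ((18.4)²/10.2 + 10.0) = 390 × (33.19 + 10.0) = 390 × 43.19 = 16840 N.

16800 N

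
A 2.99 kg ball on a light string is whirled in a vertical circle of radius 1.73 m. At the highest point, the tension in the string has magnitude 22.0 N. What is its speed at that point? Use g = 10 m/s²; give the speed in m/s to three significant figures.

At the top, T + mg = mv²/r, so v = √(r(T/m + g)) = √(1.73 × (22.0/2.99 + 10.0)) = √(1.73 × 17.36) = √30.03 = 5.480 m/s.

5.48 m/s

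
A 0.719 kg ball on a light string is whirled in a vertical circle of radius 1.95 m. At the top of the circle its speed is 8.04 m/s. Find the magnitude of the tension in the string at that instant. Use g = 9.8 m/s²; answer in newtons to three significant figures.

At the top, both T and the weight mg point inward (toward the centre), so T + mg = mv²/r.
T = m(v²/r − g) = 0.719 × ((8.04)²/1.95 − 9.8) = 0.719 × (33.15 − 9.8) = 0.719 × 23.35 = 16.79 N.

16.8 N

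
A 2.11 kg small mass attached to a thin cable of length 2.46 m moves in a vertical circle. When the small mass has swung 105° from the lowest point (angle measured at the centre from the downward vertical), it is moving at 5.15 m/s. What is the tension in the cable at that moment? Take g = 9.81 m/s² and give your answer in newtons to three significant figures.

Take the radial direction toward the centre of the circle as positive. The component of the weight along the string toward the centre is −mg cos φ (φ measured from the bottom), so Newton's second law along the string gives T − mg cos φ = m v²/r.
cos 105° = -0.2588, so T = m(v²/r + g cos φ) = 2.11 × ((5.15)²/2.46 + 9.81 × -0.2588) = 2.11 × (10.78 + (-2.539)) = 2.11 × 8.242 = 17.39 N.

17.4 N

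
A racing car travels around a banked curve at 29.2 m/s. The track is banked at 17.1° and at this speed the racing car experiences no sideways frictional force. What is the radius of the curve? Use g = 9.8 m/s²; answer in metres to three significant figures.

283 m

Frictionless banking: tanθ = v²/(rg), so r = v²/(g tanθ).
r = (29.2)²/(9.8 × tan 17.1°) = 852.6/(9.8 × 0.3076) = 852.6/3.015 = 282.8 m.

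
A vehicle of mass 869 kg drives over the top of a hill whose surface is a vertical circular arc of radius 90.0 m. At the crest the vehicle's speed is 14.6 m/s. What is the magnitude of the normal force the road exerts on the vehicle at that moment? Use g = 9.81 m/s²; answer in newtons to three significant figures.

At the crest the centripetal acceleration points downward (toward the centre of the arc), so mg − N = mv²/r.
N = m(g − v²/r) = 869 × (9.81 − (14.6)²/90.0) = 869 × (9.81 − 2.368) = 869 × 7.442 = 6467 N.

6470 N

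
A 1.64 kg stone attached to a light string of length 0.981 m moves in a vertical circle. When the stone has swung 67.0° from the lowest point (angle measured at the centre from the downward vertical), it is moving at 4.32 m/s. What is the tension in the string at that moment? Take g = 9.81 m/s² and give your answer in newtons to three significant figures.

Take the radial direction toward the centre of the circle as positive. The component of the weight along the string toward the centre is −mg cos φ (φ measured from the bottom), so Newton's second law along the string gives T − mg cos φ = m v²/r.
cos 67.0° = 0.3907, so T = m(v²/r + g cos φ) = 1.64 × ((4.32)²/0.981 + 9.81 × 0.3907) = 1.64 × (19.02 + (3.833)) = 1.64 × 22.86 = 37.49 N.

37.5 N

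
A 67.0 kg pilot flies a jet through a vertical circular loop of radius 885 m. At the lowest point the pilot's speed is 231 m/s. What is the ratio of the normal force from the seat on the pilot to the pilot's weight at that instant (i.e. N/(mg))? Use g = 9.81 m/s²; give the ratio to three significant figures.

7.15

At the bottom, N − mg = mv²/r, so N = m(v²/r + g) and N/(mg) = v²/(rg) + 1 = (231)²/(885 × 9.81) + 1 = 6.146 + 1 = 7.146.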